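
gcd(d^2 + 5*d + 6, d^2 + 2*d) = d + 2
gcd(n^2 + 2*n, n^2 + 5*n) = n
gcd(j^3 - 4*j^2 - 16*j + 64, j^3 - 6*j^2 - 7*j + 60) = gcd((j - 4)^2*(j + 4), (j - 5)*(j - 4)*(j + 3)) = j - 4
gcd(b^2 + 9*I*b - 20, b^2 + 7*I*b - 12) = b + 4*I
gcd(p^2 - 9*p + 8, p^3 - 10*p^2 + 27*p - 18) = p - 1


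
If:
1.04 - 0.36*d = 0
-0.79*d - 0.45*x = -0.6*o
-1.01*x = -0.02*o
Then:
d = 2.89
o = 3.86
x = 0.08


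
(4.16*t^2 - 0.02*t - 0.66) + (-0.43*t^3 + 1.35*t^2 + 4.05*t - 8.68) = -0.43*t^3 + 5.51*t^2 + 4.03*t - 9.34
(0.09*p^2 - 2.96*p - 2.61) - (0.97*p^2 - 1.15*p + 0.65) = -0.88*p^2 - 1.81*p - 3.26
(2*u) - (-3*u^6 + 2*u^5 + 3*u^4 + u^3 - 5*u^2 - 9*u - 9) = 3*u^6 - 2*u^5 - 3*u^4 - u^3 + 5*u^2 + 11*u + 9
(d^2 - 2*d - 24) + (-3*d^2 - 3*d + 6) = -2*d^2 - 5*d - 18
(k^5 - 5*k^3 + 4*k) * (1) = k^5 - 5*k^3 + 4*k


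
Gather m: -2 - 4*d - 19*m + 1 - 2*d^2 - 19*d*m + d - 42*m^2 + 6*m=-2*d^2 - 3*d - 42*m^2 + m*(-19*d - 13) - 1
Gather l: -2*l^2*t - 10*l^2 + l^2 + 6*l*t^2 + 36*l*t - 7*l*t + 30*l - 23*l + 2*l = l^2*(-2*t - 9) + l*(6*t^2 + 29*t + 9)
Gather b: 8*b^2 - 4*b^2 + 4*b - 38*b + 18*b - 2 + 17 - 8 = 4*b^2 - 16*b + 7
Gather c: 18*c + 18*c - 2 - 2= 36*c - 4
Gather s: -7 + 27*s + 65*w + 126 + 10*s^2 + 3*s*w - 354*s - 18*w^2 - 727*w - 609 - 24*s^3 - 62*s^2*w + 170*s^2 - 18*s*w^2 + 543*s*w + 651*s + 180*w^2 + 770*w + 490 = -24*s^3 + s^2*(180 - 62*w) + s*(-18*w^2 + 546*w + 324) + 162*w^2 + 108*w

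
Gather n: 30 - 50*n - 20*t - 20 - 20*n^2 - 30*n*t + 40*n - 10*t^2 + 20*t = -20*n^2 + n*(-30*t - 10) - 10*t^2 + 10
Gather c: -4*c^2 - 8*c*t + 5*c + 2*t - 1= -4*c^2 + c*(5 - 8*t) + 2*t - 1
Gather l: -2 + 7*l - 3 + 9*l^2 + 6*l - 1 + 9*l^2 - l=18*l^2 + 12*l - 6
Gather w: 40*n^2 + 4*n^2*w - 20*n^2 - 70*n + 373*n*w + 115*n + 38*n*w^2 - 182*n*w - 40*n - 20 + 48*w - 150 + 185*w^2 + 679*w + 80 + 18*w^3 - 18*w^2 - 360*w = 20*n^2 + 5*n + 18*w^3 + w^2*(38*n + 167) + w*(4*n^2 + 191*n + 367) - 90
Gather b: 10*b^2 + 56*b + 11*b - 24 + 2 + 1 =10*b^2 + 67*b - 21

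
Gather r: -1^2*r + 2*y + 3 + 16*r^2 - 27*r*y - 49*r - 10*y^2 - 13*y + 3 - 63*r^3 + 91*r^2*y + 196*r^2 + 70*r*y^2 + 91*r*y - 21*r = -63*r^3 + r^2*(91*y + 212) + r*(70*y^2 + 64*y - 71) - 10*y^2 - 11*y + 6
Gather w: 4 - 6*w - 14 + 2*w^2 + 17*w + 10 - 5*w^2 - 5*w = -3*w^2 + 6*w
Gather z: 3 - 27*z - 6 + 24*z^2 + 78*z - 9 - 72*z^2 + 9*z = -48*z^2 + 60*z - 12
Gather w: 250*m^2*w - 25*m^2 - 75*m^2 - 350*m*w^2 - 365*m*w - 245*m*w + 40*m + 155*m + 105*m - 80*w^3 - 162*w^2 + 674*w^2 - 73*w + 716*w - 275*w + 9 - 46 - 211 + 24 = -100*m^2 + 300*m - 80*w^3 + w^2*(512 - 350*m) + w*(250*m^2 - 610*m + 368) - 224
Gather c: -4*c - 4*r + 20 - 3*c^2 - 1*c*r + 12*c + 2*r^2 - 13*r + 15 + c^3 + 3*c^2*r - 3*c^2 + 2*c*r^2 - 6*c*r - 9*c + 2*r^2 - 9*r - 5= c^3 + c^2*(3*r - 6) + c*(2*r^2 - 7*r - 1) + 4*r^2 - 26*r + 30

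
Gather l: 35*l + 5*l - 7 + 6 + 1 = 40*l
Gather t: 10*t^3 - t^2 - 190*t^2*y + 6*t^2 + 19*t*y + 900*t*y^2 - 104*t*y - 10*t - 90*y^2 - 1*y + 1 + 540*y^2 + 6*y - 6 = 10*t^3 + t^2*(5 - 190*y) + t*(900*y^2 - 85*y - 10) + 450*y^2 + 5*y - 5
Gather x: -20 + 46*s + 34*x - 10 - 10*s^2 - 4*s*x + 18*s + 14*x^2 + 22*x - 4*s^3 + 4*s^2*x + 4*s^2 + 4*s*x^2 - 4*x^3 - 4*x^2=-4*s^3 - 6*s^2 + 64*s - 4*x^3 + x^2*(4*s + 10) + x*(4*s^2 - 4*s + 56) - 30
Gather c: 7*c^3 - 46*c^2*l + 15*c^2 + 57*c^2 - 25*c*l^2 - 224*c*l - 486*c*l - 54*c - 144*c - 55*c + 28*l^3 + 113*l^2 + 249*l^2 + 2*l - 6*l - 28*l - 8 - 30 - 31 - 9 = 7*c^3 + c^2*(72 - 46*l) + c*(-25*l^2 - 710*l - 253) + 28*l^3 + 362*l^2 - 32*l - 78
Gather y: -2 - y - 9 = -y - 11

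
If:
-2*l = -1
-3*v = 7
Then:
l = 1/2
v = -7/3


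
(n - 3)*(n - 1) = n^2 - 4*n + 3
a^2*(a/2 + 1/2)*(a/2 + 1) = a^4/4 + 3*a^3/4 + a^2/2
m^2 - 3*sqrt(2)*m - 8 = (m - 4*sqrt(2))*(m + sqrt(2))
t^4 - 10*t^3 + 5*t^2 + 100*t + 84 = (t - 7)*(t - 6)*(t + 1)*(t + 2)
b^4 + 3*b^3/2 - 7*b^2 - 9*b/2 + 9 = (b - 2)*(b - 1)*(b + 3/2)*(b + 3)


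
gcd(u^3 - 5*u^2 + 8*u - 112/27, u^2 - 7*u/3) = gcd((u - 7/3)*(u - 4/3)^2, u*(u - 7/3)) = u - 7/3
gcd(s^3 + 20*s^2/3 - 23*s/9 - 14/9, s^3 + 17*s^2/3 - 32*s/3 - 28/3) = s + 7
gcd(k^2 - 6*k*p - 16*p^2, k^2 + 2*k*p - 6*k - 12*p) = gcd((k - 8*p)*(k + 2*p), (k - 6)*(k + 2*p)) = k + 2*p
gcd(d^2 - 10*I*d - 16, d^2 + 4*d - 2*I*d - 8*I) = d - 2*I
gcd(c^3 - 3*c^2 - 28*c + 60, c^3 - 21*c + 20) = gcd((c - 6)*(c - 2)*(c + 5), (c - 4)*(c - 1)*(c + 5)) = c + 5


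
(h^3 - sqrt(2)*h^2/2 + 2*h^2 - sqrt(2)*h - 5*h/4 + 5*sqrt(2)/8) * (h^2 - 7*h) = h^5 - 5*h^4 - sqrt(2)*h^4/2 - 61*h^3/4 + 5*sqrt(2)*h^3/2 + 35*h^2/4 + 61*sqrt(2)*h^2/8 - 35*sqrt(2)*h/8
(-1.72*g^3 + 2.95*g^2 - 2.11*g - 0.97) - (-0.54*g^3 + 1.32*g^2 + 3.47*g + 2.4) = -1.18*g^3 + 1.63*g^2 - 5.58*g - 3.37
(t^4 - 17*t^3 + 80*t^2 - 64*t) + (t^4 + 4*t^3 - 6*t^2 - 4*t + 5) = 2*t^4 - 13*t^3 + 74*t^2 - 68*t + 5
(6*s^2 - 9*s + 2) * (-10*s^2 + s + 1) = -60*s^4 + 96*s^3 - 23*s^2 - 7*s + 2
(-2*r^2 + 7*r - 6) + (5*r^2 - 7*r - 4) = 3*r^2 - 10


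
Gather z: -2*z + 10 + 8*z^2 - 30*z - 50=8*z^2 - 32*z - 40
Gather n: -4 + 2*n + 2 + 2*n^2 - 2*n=2*n^2 - 2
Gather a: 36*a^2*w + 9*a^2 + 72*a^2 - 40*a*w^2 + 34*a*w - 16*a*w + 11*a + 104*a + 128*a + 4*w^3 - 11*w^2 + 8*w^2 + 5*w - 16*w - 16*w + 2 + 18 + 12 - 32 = a^2*(36*w + 81) + a*(-40*w^2 + 18*w + 243) + 4*w^3 - 3*w^2 - 27*w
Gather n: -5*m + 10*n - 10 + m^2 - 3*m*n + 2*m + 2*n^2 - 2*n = m^2 - 3*m + 2*n^2 + n*(8 - 3*m) - 10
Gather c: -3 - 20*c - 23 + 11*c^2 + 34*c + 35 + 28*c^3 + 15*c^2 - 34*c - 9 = 28*c^3 + 26*c^2 - 20*c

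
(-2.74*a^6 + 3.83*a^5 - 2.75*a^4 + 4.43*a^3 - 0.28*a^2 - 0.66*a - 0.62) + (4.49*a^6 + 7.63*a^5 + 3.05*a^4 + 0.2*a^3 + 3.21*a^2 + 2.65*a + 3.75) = 1.75*a^6 + 11.46*a^5 + 0.3*a^4 + 4.63*a^3 + 2.93*a^2 + 1.99*a + 3.13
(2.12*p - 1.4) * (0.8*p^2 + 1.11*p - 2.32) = 1.696*p^3 + 1.2332*p^2 - 6.4724*p + 3.248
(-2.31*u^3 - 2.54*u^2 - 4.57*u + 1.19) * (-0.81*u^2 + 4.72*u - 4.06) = 1.8711*u^5 - 8.8458*u^4 + 1.0915*u^3 - 12.2219*u^2 + 24.171*u - 4.8314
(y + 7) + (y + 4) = 2*y + 11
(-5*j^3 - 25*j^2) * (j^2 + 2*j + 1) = -5*j^5 - 35*j^4 - 55*j^3 - 25*j^2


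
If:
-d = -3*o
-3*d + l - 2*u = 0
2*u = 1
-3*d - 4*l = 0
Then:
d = -4/15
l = 1/5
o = -4/45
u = 1/2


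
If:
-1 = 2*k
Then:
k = -1/2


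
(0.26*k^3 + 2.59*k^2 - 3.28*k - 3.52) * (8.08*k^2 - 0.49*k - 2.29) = 2.1008*k^5 + 20.7998*k^4 - 28.3669*k^3 - 32.7655*k^2 + 9.236*k + 8.0608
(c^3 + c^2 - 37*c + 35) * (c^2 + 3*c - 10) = c^5 + 4*c^4 - 44*c^3 - 86*c^2 + 475*c - 350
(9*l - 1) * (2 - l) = -9*l^2 + 19*l - 2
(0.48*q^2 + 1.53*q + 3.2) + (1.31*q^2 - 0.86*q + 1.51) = 1.79*q^2 + 0.67*q + 4.71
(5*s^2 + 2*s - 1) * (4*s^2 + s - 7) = 20*s^4 + 13*s^3 - 37*s^2 - 15*s + 7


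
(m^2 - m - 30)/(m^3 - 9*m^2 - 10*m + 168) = (m + 5)/(m^2 - 3*m - 28)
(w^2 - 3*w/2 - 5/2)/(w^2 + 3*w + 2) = (w - 5/2)/(w + 2)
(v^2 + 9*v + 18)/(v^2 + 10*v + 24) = (v + 3)/(v + 4)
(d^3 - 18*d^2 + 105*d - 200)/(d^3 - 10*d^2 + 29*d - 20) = (d^2 - 13*d + 40)/(d^2 - 5*d + 4)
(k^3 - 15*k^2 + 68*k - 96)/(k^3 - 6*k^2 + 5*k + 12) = (k - 8)/(k + 1)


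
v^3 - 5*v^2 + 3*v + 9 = (v - 3)^2*(v + 1)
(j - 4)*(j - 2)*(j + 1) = j^3 - 5*j^2 + 2*j + 8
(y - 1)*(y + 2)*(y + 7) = y^3 + 8*y^2 + 5*y - 14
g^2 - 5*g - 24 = (g - 8)*(g + 3)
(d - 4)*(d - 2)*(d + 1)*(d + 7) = d^4 + 2*d^3 - 33*d^2 + 22*d + 56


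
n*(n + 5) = n^2 + 5*n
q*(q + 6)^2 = q^3 + 12*q^2 + 36*q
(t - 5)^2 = t^2 - 10*t + 25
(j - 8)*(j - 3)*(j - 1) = j^3 - 12*j^2 + 35*j - 24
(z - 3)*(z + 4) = z^2 + z - 12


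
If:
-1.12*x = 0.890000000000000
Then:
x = -0.79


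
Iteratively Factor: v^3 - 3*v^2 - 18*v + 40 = (v - 5)*(v^2 + 2*v - 8) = (v - 5)*(v + 4)*(v - 2)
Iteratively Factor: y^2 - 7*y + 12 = (y - 4)*(y - 3)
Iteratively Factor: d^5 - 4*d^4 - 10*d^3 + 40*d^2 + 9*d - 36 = (d - 4)*(d^4 - 10*d^2 + 9) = (d - 4)*(d - 1)*(d^3 + d^2 - 9*d - 9) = (d - 4)*(d - 1)*(d + 3)*(d^2 - 2*d - 3) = (d - 4)*(d - 1)*(d + 1)*(d + 3)*(d - 3)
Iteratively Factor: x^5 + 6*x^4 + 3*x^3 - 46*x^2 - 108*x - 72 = (x + 2)*(x^4 + 4*x^3 - 5*x^2 - 36*x - 36) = (x - 3)*(x + 2)*(x^3 + 7*x^2 + 16*x + 12) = (x - 3)*(x + 2)*(x + 3)*(x^2 + 4*x + 4) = (x - 3)*(x + 2)^2*(x + 3)*(x + 2)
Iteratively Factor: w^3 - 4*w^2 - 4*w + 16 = (w - 2)*(w^2 - 2*w - 8) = (w - 2)*(w + 2)*(w - 4)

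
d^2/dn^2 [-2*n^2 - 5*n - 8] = -4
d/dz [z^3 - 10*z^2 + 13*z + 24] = 3*z^2 - 20*z + 13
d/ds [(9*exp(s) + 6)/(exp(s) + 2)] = 12*exp(s)/(exp(s) + 2)^2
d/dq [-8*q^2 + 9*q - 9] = 9 - 16*q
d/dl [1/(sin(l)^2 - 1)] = -2*sin(l)/cos(l)^3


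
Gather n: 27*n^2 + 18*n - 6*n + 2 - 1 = 27*n^2 + 12*n + 1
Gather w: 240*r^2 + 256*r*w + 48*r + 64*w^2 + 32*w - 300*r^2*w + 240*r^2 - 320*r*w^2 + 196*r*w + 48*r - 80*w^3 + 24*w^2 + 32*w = 480*r^2 + 96*r - 80*w^3 + w^2*(88 - 320*r) + w*(-300*r^2 + 452*r + 64)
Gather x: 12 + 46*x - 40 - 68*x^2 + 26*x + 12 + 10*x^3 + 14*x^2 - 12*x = 10*x^3 - 54*x^2 + 60*x - 16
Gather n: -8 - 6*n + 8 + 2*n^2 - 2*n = 2*n^2 - 8*n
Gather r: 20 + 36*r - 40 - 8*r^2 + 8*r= -8*r^2 + 44*r - 20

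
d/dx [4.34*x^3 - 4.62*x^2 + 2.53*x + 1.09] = 13.02*x^2 - 9.24*x + 2.53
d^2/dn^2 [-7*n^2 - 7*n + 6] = -14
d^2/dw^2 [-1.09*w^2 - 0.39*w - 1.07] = -2.18000000000000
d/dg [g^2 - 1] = 2*g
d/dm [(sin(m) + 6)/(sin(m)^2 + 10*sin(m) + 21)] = (-12*sin(m) + cos(m)^2 - 40)*cos(m)/(sin(m)^2 + 10*sin(m) + 21)^2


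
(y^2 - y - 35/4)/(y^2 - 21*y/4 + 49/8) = 2*(2*y + 5)/(4*y - 7)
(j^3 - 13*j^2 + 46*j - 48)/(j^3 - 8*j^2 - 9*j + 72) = (j - 2)/(j + 3)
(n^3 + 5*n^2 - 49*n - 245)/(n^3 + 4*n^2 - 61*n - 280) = (n - 7)/(n - 8)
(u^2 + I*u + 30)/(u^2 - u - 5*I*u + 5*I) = (u + 6*I)/(u - 1)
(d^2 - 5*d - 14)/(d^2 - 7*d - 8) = (-d^2 + 5*d + 14)/(-d^2 + 7*d + 8)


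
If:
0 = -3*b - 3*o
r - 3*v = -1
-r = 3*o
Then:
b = v - 1/3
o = 1/3 - v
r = 3*v - 1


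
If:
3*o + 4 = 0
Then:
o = -4/3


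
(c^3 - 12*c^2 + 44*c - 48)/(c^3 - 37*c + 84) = (c^2 - 8*c + 12)/(c^2 + 4*c - 21)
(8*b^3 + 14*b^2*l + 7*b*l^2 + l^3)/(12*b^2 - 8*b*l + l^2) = (8*b^3 + 14*b^2*l + 7*b*l^2 + l^3)/(12*b^2 - 8*b*l + l^2)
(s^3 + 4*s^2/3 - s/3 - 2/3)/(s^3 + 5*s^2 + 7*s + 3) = (s - 2/3)/(s + 3)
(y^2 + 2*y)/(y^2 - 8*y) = (y + 2)/(y - 8)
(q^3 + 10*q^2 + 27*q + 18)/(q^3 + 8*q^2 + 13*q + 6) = (q + 3)/(q + 1)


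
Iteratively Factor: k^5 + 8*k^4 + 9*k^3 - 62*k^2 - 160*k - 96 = (k + 4)*(k^4 + 4*k^3 - 7*k^2 - 34*k - 24) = (k + 2)*(k + 4)*(k^3 + 2*k^2 - 11*k - 12) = (k + 2)*(k + 4)^2*(k^2 - 2*k - 3) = (k - 3)*(k + 2)*(k + 4)^2*(k + 1)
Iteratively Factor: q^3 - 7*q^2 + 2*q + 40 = (q - 4)*(q^2 - 3*q - 10) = (q - 5)*(q - 4)*(q + 2)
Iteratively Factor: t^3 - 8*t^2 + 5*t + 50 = (t + 2)*(t^2 - 10*t + 25) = (t - 5)*(t + 2)*(t - 5)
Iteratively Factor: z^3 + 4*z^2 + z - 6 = (z + 3)*(z^2 + z - 2) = (z + 2)*(z + 3)*(z - 1)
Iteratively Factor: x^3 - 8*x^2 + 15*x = (x)*(x^2 - 8*x + 15) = x*(x - 5)*(x - 3)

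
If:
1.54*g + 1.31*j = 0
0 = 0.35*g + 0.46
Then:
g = -1.31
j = 1.55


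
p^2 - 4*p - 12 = (p - 6)*(p + 2)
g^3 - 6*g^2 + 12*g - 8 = (g - 2)^3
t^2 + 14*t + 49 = (t + 7)^2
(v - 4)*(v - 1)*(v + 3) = v^3 - 2*v^2 - 11*v + 12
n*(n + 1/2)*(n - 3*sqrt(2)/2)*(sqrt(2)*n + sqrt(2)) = sqrt(2)*n^4 - 3*n^3 + 3*sqrt(2)*n^3/2 - 9*n^2/2 + sqrt(2)*n^2/2 - 3*n/2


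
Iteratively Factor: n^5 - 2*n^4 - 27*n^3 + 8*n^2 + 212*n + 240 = (n + 2)*(n^4 - 4*n^3 - 19*n^2 + 46*n + 120) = (n - 5)*(n + 2)*(n^3 + n^2 - 14*n - 24) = (n - 5)*(n + 2)*(n + 3)*(n^2 - 2*n - 8) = (n - 5)*(n - 4)*(n + 2)*(n + 3)*(n + 2)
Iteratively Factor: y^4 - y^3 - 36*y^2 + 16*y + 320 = (y - 4)*(y^3 + 3*y^2 - 24*y - 80) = (y - 5)*(y - 4)*(y^2 + 8*y + 16) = (y - 5)*(y - 4)*(y + 4)*(y + 4)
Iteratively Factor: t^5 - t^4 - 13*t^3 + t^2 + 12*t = (t)*(t^4 - t^3 - 13*t^2 + t + 12) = t*(t + 3)*(t^3 - 4*t^2 - t + 4) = t*(t - 4)*(t + 3)*(t^2 - 1) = t*(t - 4)*(t - 1)*(t + 3)*(t + 1)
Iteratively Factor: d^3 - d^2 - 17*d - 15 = (d - 5)*(d^2 + 4*d + 3) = (d - 5)*(d + 1)*(d + 3)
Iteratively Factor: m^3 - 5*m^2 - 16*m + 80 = (m + 4)*(m^2 - 9*m + 20) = (m - 4)*(m + 4)*(m - 5)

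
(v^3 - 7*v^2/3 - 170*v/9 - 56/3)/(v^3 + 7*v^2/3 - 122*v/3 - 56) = (v + 7/3)/(v + 7)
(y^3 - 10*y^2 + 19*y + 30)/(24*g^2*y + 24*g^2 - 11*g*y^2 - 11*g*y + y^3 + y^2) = (y^2 - 11*y + 30)/(24*g^2 - 11*g*y + y^2)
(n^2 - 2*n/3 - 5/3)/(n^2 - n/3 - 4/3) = (3*n - 5)/(3*n - 4)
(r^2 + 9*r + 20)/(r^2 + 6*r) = (r^2 + 9*r + 20)/(r*(r + 6))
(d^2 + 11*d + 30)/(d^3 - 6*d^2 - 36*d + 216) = (d + 5)/(d^2 - 12*d + 36)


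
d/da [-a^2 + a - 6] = 1 - 2*a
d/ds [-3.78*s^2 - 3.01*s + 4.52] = -7.56*s - 3.01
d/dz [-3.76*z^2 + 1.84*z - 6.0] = 1.84 - 7.52*z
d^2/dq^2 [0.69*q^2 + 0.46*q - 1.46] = 1.38000000000000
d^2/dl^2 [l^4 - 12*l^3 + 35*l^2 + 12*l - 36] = 12*l^2 - 72*l + 70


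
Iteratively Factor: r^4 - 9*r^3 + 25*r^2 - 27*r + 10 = (r - 2)*(r^3 - 7*r^2 + 11*r - 5) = (r - 2)*(r - 1)*(r^2 - 6*r + 5) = (r - 5)*(r - 2)*(r - 1)*(r - 1)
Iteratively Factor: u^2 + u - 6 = (u + 3)*(u - 2)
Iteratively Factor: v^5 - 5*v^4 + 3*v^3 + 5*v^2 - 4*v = (v - 1)*(v^4 - 4*v^3 - v^2 + 4*v) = (v - 1)*(v + 1)*(v^3 - 5*v^2 + 4*v) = (v - 1)^2*(v + 1)*(v^2 - 4*v) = (v - 4)*(v - 1)^2*(v + 1)*(v)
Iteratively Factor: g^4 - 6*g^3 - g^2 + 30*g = (g - 3)*(g^3 - 3*g^2 - 10*g) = g*(g - 3)*(g^2 - 3*g - 10) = g*(g - 3)*(g + 2)*(g - 5)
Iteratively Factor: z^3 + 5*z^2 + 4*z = (z + 4)*(z^2 + z) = (z + 1)*(z + 4)*(z)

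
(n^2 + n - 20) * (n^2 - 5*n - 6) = n^4 - 4*n^3 - 31*n^2 + 94*n + 120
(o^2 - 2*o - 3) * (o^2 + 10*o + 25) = o^4 + 8*o^3 + 2*o^2 - 80*o - 75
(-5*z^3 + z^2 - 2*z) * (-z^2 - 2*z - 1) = 5*z^5 + 9*z^4 + 5*z^3 + 3*z^2 + 2*z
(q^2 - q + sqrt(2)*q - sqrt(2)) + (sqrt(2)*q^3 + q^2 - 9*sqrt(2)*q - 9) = sqrt(2)*q^3 + 2*q^2 - 8*sqrt(2)*q - q - 9 - sqrt(2)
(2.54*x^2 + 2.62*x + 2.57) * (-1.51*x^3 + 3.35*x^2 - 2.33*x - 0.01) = -3.8354*x^5 + 4.5528*x^4 - 1.0219*x^3 + 2.4795*x^2 - 6.0143*x - 0.0257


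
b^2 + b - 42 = (b - 6)*(b + 7)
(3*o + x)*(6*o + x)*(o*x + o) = 18*o^3*x + 18*o^3 + 9*o^2*x^2 + 9*o^2*x + o*x^3 + o*x^2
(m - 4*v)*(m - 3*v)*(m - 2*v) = m^3 - 9*m^2*v + 26*m*v^2 - 24*v^3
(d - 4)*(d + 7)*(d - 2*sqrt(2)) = d^3 - 2*sqrt(2)*d^2 + 3*d^2 - 28*d - 6*sqrt(2)*d + 56*sqrt(2)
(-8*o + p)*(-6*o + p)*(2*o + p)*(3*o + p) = 288*o^4 + 156*o^3*p - 16*o^2*p^2 - 9*o*p^3 + p^4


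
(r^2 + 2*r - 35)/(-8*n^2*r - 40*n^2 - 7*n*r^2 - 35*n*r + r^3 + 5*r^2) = (-r^2 - 2*r + 35)/(8*n^2*r + 40*n^2 + 7*n*r^2 + 35*n*r - r^3 - 5*r^2)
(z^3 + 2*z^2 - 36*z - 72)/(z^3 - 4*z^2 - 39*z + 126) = (z^2 - 4*z - 12)/(z^2 - 10*z + 21)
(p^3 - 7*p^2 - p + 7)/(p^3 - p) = (p - 7)/p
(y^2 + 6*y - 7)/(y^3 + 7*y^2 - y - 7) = 1/(y + 1)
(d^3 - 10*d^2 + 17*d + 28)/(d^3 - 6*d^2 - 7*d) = (d - 4)/d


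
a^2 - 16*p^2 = (a - 4*p)*(a + 4*p)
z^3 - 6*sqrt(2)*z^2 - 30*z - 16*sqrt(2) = (z - 8*sqrt(2))*(z + sqrt(2))^2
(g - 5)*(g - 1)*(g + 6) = g^3 - 31*g + 30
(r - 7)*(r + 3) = r^2 - 4*r - 21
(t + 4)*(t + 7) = t^2 + 11*t + 28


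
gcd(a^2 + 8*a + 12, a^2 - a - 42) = a + 6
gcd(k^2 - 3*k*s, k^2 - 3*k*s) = -k^2 + 3*k*s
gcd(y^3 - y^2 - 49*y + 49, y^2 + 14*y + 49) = y + 7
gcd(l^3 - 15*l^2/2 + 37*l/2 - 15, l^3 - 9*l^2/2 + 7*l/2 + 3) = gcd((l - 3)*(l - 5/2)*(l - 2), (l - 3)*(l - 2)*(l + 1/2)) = l^2 - 5*l + 6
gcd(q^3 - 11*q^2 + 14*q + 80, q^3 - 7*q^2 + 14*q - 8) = 1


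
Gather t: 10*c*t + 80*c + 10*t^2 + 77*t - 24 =80*c + 10*t^2 + t*(10*c + 77) - 24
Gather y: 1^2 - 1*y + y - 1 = 0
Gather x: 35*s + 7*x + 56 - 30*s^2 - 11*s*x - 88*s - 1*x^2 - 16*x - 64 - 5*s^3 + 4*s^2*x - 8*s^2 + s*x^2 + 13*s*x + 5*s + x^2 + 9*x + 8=-5*s^3 - 38*s^2 + s*x^2 - 48*s + x*(4*s^2 + 2*s)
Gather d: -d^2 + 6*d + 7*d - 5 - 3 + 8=-d^2 + 13*d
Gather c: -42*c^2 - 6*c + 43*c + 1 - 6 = -42*c^2 + 37*c - 5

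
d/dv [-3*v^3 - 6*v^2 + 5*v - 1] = -9*v^2 - 12*v + 5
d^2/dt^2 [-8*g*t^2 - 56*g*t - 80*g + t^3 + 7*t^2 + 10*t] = -16*g + 6*t + 14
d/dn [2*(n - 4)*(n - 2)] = 4*n - 12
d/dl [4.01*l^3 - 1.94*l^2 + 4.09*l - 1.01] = 12.03*l^2 - 3.88*l + 4.09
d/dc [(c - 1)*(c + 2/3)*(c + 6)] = 3*c^2 + 34*c/3 - 8/3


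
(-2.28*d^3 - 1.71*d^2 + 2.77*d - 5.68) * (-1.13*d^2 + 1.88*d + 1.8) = 2.5764*d^5 - 2.3541*d^4 - 10.4489*d^3 + 8.548*d^2 - 5.6924*d - 10.224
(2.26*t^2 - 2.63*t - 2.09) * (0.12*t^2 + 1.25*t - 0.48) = 0.2712*t^4 + 2.5094*t^3 - 4.6231*t^2 - 1.3501*t + 1.0032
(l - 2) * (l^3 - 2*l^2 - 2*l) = l^4 - 4*l^3 + 2*l^2 + 4*l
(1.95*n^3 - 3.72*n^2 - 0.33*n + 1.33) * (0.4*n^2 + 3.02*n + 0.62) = 0.78*n^5 + 4.401*n^4 - 10.1574*n^3 - 2.771*n^2 + 3.812*n + 0.8246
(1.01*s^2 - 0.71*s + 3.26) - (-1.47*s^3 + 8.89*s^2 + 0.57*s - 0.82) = 1.47*s^3 - 7.88*s^2 - 1.28*s + 4.08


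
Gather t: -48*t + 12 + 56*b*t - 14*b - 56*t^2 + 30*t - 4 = -14*b - 56*t^2 + t*(56*b - 18) + 8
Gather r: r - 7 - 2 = r - 9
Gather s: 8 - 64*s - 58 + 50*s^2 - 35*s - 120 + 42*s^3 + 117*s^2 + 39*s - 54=42*s^3 + 167*s^2 - 60*s - 224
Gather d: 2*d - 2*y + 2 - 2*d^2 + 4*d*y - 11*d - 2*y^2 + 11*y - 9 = -2*d^2 + d*(4*y - 9) - 2*y^2 + 9*y - 7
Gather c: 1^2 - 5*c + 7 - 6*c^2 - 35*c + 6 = -6*c^2 - 40*c + 14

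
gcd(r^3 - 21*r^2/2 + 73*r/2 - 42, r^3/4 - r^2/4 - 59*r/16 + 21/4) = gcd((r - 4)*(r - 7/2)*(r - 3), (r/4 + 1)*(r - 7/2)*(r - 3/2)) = r - 7/2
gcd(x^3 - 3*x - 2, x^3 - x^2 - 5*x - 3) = x^2 + 2*x + 1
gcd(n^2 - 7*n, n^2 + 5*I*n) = n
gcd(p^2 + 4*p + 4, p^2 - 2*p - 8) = p + 2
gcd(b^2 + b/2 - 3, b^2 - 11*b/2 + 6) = b - 3/2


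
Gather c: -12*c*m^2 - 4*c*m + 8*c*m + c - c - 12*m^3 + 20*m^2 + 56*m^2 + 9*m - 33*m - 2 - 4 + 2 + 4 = c*(-12*m^2 + 4*m) - 12*m^3 + 76*m^2 - 24*m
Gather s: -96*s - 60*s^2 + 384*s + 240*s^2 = 180*s^2 + 288*s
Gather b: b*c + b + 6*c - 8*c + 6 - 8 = b*(c + 1) - 2*c - 2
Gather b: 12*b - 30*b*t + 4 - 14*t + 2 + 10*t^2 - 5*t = b*(12 - 30*t) + 10*t^2 - 19*t + 6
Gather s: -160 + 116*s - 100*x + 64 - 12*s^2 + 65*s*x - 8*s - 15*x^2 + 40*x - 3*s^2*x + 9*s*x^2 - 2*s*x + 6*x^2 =s^2*(-3*x - 12) + s*(9*x^2 + 63*x + 108) - 9*x^2 - 60*x - 96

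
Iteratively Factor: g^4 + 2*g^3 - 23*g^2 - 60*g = (g - 5)*(g^3 + 7*g^2 + 12*g) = (g - 5)*(g + 3)*(g^2 + 4*g) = g*(g - 5)*(g + 3)*(g + 4)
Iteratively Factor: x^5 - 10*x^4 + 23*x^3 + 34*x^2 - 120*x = (x - 4)*(x^4 - 6*x^3 - x^2 + 30*x) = (x - 5)*(x - 4)*(x^3 - x^2 - 6*x) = (x - 5)*(x - 4)*(x + 2)*(x^2 - 3*x) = x*(x - 5)*(x - 4)*(x + 2)*(x - 3)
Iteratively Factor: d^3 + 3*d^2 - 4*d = (d - 1)*(d^2 + 4*d) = (d - 1)*(d + 4)*(d)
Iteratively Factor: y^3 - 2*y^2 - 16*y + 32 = (y - 2)*(y^2 - 16) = (y - 2)*(y + 4)*(y - 4)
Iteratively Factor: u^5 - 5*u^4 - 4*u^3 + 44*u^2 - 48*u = (u - 4)*(u^4 - u^3 - 8*u^2 + 12*u) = u*(u - 4)*(u^3 - u^2 - 8*u + 12) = u*(u - 4)*(u - 2)*(u^2 + u - 6) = u*(u - 4)*(u - 2)^2*(u + 3)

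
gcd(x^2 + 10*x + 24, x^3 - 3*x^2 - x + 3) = 1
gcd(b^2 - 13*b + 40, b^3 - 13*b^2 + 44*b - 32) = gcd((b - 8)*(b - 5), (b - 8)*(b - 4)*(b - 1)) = b - 8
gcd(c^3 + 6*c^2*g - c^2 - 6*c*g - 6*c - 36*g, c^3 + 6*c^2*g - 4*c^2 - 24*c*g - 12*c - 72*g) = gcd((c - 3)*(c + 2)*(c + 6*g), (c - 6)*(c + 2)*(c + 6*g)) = c^2 + 6*c*g + 2*c + 12*g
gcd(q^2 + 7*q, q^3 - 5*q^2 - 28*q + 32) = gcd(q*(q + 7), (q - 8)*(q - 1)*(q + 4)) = 1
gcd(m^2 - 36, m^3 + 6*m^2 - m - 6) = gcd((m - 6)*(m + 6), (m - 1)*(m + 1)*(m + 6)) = m + 6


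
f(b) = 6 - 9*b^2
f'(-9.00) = 162.00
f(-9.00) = -723.00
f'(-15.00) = 270.00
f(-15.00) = -2019.00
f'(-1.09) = 19.62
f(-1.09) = -4.69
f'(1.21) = -21.78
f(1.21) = -7.18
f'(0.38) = -6.84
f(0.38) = 4.70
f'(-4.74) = 85.32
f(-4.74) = -196.21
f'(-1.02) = 18.36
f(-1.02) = -3.36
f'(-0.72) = 12.96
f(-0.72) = 1.33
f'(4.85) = -87.30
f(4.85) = -205.70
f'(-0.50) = 9.00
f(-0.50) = 3.75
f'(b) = -18*b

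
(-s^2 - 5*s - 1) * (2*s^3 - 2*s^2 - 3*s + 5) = -2*s^5 - 8*s^4 + 11*s^3 + 12*s^2 - 22*s - 5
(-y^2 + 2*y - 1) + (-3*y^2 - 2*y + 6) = 5 - 4*y^2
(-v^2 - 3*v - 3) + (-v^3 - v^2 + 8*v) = -v^3 - 2*v^2 + 5*v - 3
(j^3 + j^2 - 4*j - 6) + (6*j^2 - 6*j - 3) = j^3 + 7*j^2 - 10*j - 9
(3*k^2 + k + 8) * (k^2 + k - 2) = 3*k^4 + 4*k^3 + 3*k^2 + 6*k - 16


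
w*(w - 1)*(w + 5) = w^3 + 4*w^2 - 5*w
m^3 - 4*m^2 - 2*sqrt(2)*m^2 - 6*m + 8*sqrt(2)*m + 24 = (m - 4)*(m - 3*sqrt(2))*(m + sqrt(2))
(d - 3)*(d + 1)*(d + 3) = d^3 + d^2 - 9*d - 9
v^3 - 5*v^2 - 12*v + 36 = (v - 6)*(v - 2)*(v + 3)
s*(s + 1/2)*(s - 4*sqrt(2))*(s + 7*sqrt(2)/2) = s^4 - sqrt(2)*s^3/2 + s^3/2 - 28*s^2 - sqrt(2)*s^2/4 - 14*s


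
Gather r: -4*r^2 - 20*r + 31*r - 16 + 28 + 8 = -4*r^2 + 11*r + 20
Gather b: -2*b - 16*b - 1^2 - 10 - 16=-18*b - 27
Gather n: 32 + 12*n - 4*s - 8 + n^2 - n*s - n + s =n^2 + n*(11 - s) - 3*s + 24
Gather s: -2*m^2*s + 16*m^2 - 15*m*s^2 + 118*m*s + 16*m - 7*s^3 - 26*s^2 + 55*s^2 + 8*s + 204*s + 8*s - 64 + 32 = 16*m^2 + 16*m - 7*s^3 + s^2*(29 - 15*m) + s*(-2*m^2 + 118*m + 220) - 32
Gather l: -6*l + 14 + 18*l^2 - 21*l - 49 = 18*l^2 - 27*l - 35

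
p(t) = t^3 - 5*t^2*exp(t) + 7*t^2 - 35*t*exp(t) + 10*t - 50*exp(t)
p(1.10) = -263.24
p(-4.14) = 7.77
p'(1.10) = -393.21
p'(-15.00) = 475.00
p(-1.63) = -3.25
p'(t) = -5*t^2*exp(t) + 3*t^2 - 45*t*exp(t) + 14*t - 85*exp(t) + 10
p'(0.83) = -264.80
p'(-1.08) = -15.96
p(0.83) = -175.49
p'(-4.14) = 3.71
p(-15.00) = -1950.00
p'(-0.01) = -73.85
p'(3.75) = -13674.80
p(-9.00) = -252.02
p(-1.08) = -10.02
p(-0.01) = -49.26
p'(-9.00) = 126.99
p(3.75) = -10508.04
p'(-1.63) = -9.73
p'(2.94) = -4850.83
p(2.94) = -3594.42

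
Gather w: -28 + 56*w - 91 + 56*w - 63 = 112*w - 182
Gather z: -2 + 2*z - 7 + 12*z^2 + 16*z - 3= 12*z^2 + 18*z - 12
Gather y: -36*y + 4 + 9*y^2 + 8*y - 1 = 9*y^2 - 28*y + 3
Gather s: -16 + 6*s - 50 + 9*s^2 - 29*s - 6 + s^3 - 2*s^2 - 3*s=s^3 + 7*s^2 - 26*s - 72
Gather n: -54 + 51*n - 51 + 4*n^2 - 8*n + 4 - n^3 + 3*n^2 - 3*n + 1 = -n^3 + 7*n^2 + 40*n - 100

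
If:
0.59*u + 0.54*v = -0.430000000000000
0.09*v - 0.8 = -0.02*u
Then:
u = -11.13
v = 11.36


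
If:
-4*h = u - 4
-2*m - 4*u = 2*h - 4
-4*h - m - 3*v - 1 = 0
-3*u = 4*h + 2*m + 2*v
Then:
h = 5/2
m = 23/2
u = -6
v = -15/2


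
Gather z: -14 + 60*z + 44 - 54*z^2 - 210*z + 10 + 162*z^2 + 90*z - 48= 108*z^2 - 60*z - 8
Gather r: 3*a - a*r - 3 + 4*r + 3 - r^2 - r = 3*a - r^2 + r*(3 - a)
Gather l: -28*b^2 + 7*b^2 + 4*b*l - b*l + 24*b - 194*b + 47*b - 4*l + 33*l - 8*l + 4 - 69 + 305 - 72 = -21*b^2 - 123*b + l*(3*b + 21) + 168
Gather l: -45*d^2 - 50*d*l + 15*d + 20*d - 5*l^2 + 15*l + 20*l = -45*d^2 + 35*d - 5*l^2 + l*(35 - 50*d)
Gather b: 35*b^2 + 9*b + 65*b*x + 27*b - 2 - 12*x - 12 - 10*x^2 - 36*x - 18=35*b^2 + b*(65*x + 36) - 10*x^2 - 48*x - 32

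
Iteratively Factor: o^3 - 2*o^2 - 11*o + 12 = (o - 1)*(o^2 - o - 12) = (o - 4)*(o - 1)*(o + 3)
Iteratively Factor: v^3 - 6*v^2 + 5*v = (v - 5)*(v^2 - v) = v*(v - 5)*(v - 1)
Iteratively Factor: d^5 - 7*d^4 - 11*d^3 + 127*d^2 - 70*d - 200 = (d - 5)*(d^4 - 2*d^3 - 21*d^2 + 22*d + 40) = (d - 5)*(d - 2)*(d^3 - 21*d - 20) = (d - 5)*(d - 2)*(d + 4)*(d^2 - 4*d - 5) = (d - 5)*(d - 2)*(d + 1)*(d + 4)*(d - 5)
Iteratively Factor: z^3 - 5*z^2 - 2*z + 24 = (z - 3)*(z^2 - 2*z - 8) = (z - 3)*(z + 2)*(z - 4)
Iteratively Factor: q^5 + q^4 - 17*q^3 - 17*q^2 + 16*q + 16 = (q - 1)*(q^4 + 2*q^3 - 15*q^2 - 32*q - 16) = (q - 1)*(q + 1)*(q^3 + q^2 - 16*q - 16) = (q - 1)*(q + 1)*(q + 4)*(q^2 - 3*q - 4) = (q - 1)*(q + 1)^2*(q + 4)*(q - 4)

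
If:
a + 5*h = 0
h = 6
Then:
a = -30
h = 6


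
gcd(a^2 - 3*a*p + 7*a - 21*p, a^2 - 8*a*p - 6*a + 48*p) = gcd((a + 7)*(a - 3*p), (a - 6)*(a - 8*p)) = 1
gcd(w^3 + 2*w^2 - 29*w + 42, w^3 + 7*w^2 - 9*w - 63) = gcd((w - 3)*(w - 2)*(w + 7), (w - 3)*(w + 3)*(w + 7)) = w^2 + 4*w - 21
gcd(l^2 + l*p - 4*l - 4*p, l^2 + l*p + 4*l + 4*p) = l + p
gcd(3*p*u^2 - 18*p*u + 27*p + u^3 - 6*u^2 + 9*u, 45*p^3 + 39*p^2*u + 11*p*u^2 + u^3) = 3*p + u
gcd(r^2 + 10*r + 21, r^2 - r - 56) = r + 7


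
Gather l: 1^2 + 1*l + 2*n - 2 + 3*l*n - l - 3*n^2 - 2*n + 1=3*l*n - 3*n^2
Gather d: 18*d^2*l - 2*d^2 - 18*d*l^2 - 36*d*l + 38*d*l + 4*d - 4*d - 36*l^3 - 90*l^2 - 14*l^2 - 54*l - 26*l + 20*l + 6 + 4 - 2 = d^2*(18*l - 2) + d*(-18*l^2 + 2*l) - 36*l^3 - 104*l^2 - 60*l + 8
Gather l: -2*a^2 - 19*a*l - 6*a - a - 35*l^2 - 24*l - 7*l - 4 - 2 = -2*a^2 - 7*a - 35*l^2 + l*(-19*a - 31) - 6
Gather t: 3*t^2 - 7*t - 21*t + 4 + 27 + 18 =3*t^2 - 28*t + 49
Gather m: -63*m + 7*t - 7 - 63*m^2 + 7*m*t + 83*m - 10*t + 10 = -63*m^2 + m*(7*t + 20) - 3*t + 3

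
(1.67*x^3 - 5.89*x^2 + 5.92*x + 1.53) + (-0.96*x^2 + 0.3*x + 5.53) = 1.67*x^3 - 6.85*x^2 + 6.22*x + 7.06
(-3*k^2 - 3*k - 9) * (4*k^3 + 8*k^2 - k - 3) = -12*k^5 - 36*k^4 - 57*k^3 - 60*k^2 + 18*k + 27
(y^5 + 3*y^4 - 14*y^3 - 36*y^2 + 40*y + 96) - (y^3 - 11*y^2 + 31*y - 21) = y^5 + 3*y^4 - 15*y^3 - 25*y^2 + 9*y + 117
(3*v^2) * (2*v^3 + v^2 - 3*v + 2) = 6*v^5 + 3*v^4 - 9*v^3 + 6*v^2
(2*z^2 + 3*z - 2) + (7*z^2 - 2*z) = 9*z^2 + z - 2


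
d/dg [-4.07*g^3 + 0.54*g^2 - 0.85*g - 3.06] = -12.21*g^2 + 1.08*g - 0.85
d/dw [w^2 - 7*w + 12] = 2*w - 7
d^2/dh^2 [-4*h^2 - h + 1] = -8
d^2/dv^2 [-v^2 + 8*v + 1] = -2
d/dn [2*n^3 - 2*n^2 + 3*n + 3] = 6*n^2 - 4*n + 3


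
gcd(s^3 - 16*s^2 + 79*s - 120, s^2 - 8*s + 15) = s^2 - 8*s + 15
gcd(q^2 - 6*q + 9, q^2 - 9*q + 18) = q - 3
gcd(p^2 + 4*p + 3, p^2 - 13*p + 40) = 1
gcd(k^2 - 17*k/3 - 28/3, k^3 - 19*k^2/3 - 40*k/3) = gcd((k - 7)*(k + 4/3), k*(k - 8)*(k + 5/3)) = 1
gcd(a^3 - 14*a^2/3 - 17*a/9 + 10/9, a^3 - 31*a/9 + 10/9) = a - 1/3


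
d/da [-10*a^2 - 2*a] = -20*a - 2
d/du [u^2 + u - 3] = 2*u + 1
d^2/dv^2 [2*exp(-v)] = 2*exp(-v)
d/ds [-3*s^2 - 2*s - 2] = -6*s - 2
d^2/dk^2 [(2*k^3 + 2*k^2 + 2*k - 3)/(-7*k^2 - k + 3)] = 2*(-128*k^3 + 333*k^2 - 117*k + 42)/(343*k^6 + 147*k^5 - 420*k^4 - 125*k^3 + 180*k^2 + 27*k - 27)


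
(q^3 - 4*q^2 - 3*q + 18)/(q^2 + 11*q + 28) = (q^3 - 4*q^2 - 3*q + 18)/(q^2 + 11*q + 28)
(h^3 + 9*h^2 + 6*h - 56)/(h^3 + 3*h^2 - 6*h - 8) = (h + 7)/(h + 1)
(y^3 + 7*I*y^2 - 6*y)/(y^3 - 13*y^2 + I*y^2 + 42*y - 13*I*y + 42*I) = y*(y + 6*I)/(y^2 - 13*y + 42)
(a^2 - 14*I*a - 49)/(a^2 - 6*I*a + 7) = (a - 7*I)/(a + I)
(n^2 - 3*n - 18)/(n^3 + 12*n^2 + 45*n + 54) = (n - 6)/(n^2 + 9*n + 18)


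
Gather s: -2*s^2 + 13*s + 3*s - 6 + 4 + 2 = -2*s^2 + 16*s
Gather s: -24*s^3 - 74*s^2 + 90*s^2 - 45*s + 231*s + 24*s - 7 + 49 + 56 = -24*s^3 + 16*s^2 + 210*s + 98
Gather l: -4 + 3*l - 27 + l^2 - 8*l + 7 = l^2 - 5*l - 24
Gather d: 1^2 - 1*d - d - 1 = -2*d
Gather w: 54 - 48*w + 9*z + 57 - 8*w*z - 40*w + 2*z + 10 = w*(-8*z - 88) + 11*z + 121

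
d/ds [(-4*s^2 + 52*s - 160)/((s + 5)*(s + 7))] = 20*(-5*s^2 + 2*s + 187)/(s^4 + 24*s^3 + 214*s^2 + 840*s + 1225)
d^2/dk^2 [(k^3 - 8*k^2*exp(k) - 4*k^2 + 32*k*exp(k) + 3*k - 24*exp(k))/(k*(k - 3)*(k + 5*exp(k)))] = (-13*k^5*exp(k) + 65*k^4*exp(2*k) + 39*k^4*exp(k) - 195*k^3*exp(2*k) - 78*k^3*exp(k) - 2*k^3 + 48*k^2*exp(k) + 240*k*exp(2*k) + 400*exp(3*k))/(k^3*(k^3 + 15*k^2*exp(k) + 75*k*exp(2*k) + 125*exp(3*k)))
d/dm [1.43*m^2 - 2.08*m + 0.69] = 2.86*m - 2.08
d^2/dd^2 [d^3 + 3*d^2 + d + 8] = 6*d + 6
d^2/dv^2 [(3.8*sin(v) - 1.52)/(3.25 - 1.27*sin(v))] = (13.232892*sin(v)^2 + 33.8637*sin(v) - 26.465784)/(2.048383*sin(v)^3 - 15.725775*sin(v)^2 + 40.243125*sin(v) - 34.328125)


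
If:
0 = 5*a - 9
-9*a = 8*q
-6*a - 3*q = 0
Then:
No Solution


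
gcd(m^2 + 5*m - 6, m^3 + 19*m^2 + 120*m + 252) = m + 6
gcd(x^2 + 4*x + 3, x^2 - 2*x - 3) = x + 1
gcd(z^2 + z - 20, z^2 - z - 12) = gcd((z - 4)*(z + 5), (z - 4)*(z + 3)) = z - 4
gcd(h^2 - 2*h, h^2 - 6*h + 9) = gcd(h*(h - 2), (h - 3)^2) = 1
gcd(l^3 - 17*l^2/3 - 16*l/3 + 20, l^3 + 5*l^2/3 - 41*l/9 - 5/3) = l - 5/3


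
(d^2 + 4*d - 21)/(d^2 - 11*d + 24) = (d + 7)/(d - 8)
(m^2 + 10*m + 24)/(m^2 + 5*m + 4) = (m + 6)/(m + 1)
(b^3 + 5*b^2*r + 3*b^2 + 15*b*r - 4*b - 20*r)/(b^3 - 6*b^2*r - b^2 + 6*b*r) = (-b^2 - 5*b*r - 4*b - 20*r)/(b*(-b + 6*r))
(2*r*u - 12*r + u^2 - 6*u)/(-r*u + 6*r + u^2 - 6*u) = (-2*r - u)/(r - u)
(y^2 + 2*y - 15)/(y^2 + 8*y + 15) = (y - 3)/(y + 3)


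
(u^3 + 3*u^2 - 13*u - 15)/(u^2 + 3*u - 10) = (u^2 - 2*u - 3)/(u - 2)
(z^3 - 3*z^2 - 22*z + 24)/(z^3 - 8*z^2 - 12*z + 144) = (z - 1)/(z - 6)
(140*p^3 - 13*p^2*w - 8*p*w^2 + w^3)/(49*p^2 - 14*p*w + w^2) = (20*p^2 + p*w - w^2)/(7*p - w)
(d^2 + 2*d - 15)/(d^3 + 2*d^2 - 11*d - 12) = (d + 5)/(d^2 + 5*d + 4)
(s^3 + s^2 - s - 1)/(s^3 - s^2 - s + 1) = (s + 1)/(s - 1)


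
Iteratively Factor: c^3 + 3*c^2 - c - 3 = (c - 1)*(c^2 + 4*c + 3) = (c - 1)*(c + 1)*(c + 3)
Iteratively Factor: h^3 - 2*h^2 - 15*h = (h)*(h^2 - 2*h - 15) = h*(h + 3)*(h - 5)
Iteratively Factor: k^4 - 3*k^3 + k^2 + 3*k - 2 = (k - 1)*(k^3 - 2*k^2 - k + 2) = (k - 1)*(k + 1)*(k^2 - 3*k + 2) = (k - 2)*(k - 1)*(k + 1)*(k - 1)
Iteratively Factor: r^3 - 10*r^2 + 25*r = (r - 5)*(r^2 - 5*r) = (r - 5)^2*(r)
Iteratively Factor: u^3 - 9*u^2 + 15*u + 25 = (u - 5)*(u^2 - 4*u - 5) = (u - 5)*(u + 1)*(u - 5)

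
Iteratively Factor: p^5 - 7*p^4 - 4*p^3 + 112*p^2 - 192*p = (p + 4)*(p^4 - 11*p^3 + 40*p^2 - 48*p) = (p - 3)*(p + 4)*(p^3 - 8*p^2 + 16*p) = p*(p - 3)*(p + 4)*(p^2 - 8*p + 16) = p*(p - 4)*(p - 3)*(p + 4)*(p - 4)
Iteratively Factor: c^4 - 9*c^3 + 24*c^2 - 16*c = (c - 1)*(c^3 - 8*c^2 + 16*c) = (c - 4)*(c - 1)*(c^2 - 4*c) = c*(c - 4)*(c - 1)*(c - 4)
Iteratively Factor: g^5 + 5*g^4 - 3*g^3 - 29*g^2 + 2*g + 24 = (g - 2)*(g^4 + 7*g^3 + 11*g^2 - 7*g - 12) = (g - 2)*(g + 1)*(g^3 + 6*g^2 + 5*g - 12) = (g - 2)*(g + 1)*(g + 3)*(g^2 + 3*g - 4) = (g - 2)*(g - 1)*(g + 1)*(g + 3)*(g + 4)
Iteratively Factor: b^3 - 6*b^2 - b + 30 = (b + 2)*(b^2 - 8*b + 15) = (b - 5)*(b + 2)*(b - 3)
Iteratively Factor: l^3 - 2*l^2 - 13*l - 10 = (l - 5)*(l^2 + 3*l + 2) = (l - 5)*(l + 1)*(l + 2)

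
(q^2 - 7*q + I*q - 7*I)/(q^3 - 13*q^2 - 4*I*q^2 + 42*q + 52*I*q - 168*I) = (q + I)/(q^2 + q*(-6 - 4*I) + 24*I)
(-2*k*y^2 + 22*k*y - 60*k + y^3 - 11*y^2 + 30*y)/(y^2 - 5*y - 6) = (-2*k*y + 10*k + y^2 - 5*y)/(y + 1)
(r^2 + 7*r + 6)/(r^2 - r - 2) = (r + 6)/(r - 2)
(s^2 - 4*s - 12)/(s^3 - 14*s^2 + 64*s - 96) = (s + 2)/(s^2 - 8*s + 16)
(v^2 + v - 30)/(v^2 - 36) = (v - 5)/(v - 6)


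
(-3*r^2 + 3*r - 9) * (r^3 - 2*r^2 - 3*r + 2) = -3*r^5 + 9*r^4 - 6*r^3 + 3*r^2 + 33*r - 18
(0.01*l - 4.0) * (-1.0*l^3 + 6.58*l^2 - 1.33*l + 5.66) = -0.01*l^4 + 4.0658*l^3 - 26.3333*l^2 + 5.3766*l - 22.64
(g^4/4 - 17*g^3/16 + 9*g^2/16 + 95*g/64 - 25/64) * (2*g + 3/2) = g^5/2 - 7*g^4/4 - 15*g^3/32 + 61*g^2/16 + 185*g/128 - 75/128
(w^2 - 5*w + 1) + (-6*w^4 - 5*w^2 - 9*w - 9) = -6*w^4 - 4*w^2 - 14*w - 8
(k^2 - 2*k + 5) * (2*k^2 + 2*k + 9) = 2*k^4 - 2*k^3 + 15*k^2 - 8*k + 45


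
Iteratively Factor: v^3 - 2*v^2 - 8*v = (v + 2)*(v^2 - 4*v) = v*(v + 2)*(v - 4)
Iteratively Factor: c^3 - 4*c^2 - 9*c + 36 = (c - 4)*(c^2 - 9) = (c - 4)*(c + 3)*(c - 3)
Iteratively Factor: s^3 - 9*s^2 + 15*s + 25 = (s + 1)*(s^2 - 10*s + 25) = (s - 5)*(s + 1)*(s - 5)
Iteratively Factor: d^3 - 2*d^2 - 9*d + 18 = (d - 3)*(d^2 + d - 6) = (d - 3)*(d - 2)*(d + 3)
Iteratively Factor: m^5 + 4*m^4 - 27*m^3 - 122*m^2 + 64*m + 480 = (m - 5)*(m^4 + 9*m^3 + 18*m^2 - 32*m - 96) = (m - 5)*(m + 4)*(m^3 + 5*m^2 - 2*m - 24) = (m - 5)*(m + 4)^2*(m^2 + m - 6) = (m - 5)*(m - 2)*(m + 4)^2*(m + 3)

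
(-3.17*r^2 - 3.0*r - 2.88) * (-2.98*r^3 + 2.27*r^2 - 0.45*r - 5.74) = 9.4466*r^5 + 1.7441*r^4 + 3.1989*r^3 + 13.0082*r^2 + 18.516*r + 16.5312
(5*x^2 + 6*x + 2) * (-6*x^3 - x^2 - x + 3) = -30*x^5 - 41*x^4 - 23*x^3 + 7*x^2 + 16*x + 6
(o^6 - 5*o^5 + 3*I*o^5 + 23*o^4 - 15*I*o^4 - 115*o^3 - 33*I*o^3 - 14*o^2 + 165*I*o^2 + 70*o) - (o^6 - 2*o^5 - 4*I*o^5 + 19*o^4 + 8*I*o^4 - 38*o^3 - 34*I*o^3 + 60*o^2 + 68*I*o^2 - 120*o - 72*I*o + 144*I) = -3*o^5 + 7*I*o^5 + 4*o^4 - 23*I*o^4 - 77*o^3 + I*o^3 - 74*o^2 + 97*I*o^2 + 190*o + 72*I*o - 144*I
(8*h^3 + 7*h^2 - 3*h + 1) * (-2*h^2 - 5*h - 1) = -16*h^5 - 54*h^4 - 37*h^3 + 6*h^2 - 2*h - 1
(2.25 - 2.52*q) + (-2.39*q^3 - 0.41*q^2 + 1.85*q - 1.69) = -2.39*q^3 - 0.41*q^2 - 0.67*q + 0.56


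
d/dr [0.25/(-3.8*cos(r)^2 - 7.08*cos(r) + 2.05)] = -(1.9*cos(r) + 1.77)*sin(r)/(3.8*cos(r)^2 + 7.08*cos(r) - 2.05)^2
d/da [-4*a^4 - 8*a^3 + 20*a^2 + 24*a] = -16*a^3 - 24*a^2 + 40*a + 24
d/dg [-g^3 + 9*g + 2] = 9 - 3*g^2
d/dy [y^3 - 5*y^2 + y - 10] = 3*y^2 - 10*y + 1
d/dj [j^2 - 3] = 2*j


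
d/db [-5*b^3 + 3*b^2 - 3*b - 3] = -15*b^2 + 6*b - 3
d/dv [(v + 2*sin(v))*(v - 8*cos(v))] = (v + 2*sin(v))*(8*sin(v) + 1) + (v - 8*cos(v))*(2*cos(v) + 1)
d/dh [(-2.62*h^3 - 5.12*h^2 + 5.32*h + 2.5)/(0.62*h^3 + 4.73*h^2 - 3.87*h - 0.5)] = (-9.2182*h^4 + 13.682*h^3 - 6.0692*h^2 - 18.53*h + 7.015)/(0.3844*h^6 + 5.8652*h^5 + 17.5741*h^4 - 37.2302*h^3 + 10.2469*h^2 + 3.87*h + 0.25)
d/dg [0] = 0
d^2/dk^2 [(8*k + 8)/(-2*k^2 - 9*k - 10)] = 16*(-(k + 1)*(4*k + 9)^2 + (6*k + 11)*(2*k^2 + 9*k + 10))/(2*k^2 + 9*k + 10)^3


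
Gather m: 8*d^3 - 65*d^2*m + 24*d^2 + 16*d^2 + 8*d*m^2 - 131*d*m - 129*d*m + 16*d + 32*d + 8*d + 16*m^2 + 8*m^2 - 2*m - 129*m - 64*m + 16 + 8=8*d^3 + 40*d^2 + 56*d + m^2*(8*d + 24) + m*(-65*d^2 - 260*d - 195) + 24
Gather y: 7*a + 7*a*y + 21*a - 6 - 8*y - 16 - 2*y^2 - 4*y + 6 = 28*a - 2*y^2 + y*(7*a - 12) - 16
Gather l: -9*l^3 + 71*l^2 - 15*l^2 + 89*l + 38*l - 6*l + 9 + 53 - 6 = -9*l^3 + 56*l^2 + 121*l + 56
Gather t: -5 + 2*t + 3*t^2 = 3*t^2 + 2*t - 5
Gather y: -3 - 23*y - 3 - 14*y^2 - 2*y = -14*y^2 - 25*y - 6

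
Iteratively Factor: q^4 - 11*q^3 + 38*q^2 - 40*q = (q - 2)*(q^3 - 9*q^2 + 20*q) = (q - 4)*(q - 2)*(q^2 - 5*q) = (q - 5)*(q - 4)*(q - 2)*(q)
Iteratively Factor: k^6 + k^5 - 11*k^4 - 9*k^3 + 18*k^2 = (k - 3)*(k^5 + 4*k^4 + k^3 - 6*k^2) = k*(k - 3)*(k^4 + 4*k^3 + k^2 - 6*k) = k*(k - 3)*(k - 1)*(k^3 + 5*k^2 + 6*k) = k*(k - 3)*(k - 1)*(k + 2)*(k^2 + 3*k) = k^2*(k - 3)*(k - 1)*(k + 2)*(k + 3)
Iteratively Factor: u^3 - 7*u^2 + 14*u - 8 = (u - 2)*(u^2 - 5*u + 4) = (u - 4)*(u - 2)*(u - 1)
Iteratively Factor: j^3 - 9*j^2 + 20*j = (j)*(j^2 - 9*j + 20) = j*(j - 4)*(j - 5)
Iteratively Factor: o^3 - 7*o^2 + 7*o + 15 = (o - 3)*(o^2 - 4*o - 5) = (o - 5)*(o - 3)*(o + 1)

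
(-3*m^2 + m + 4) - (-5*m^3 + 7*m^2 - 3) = 5*m^3 - 10*m^2 + m + 7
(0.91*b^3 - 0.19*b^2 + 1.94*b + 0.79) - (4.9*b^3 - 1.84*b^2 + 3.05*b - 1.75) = -3.99*b^3 + 1.65*b^2 - 1.11*b + 2.54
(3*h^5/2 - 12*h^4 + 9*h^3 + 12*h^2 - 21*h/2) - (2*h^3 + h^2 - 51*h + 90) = 3*h^5/2 - 12*h^4 + 7*h^3 + 11*h^2 + 81*h/2 - 90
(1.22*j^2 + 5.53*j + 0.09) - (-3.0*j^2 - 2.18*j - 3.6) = 4.22*j^2 + 7.71*j + 3.69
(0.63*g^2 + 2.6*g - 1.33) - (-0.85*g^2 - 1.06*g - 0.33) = 1.48*g^2 + 3.66*g - 1.0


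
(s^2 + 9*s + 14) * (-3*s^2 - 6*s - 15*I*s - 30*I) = -3*s^4 - 33*s^3 - 15*I*s^3 - 96*s^2 - 165*I*s^2 - 84*s - 480*I*s - 420*I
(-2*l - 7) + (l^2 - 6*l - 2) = l^2 - 8*l - 9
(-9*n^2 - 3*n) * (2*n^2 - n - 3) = -18*n^4 + 3*n^3 + 30*n^2 + 9*n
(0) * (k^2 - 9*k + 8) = 0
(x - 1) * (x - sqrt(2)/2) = x^2 - x - sqrt(2)*x/2 + sqrt(2)/2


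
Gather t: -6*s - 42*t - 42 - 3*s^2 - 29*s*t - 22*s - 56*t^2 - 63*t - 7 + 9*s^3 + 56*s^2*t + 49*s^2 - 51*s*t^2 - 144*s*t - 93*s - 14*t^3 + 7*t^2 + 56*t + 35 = 9*s^3 + 46*s^2 - 121*s - 14*t^3 + t^2*(-51*s - 49) + t*(56*s^2 - 173*s - 49) - 14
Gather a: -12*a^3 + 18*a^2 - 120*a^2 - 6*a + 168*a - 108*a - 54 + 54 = -12*a^3 - 102*a^2 + 54*a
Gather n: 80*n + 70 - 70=80*n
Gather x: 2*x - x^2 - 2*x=-x^2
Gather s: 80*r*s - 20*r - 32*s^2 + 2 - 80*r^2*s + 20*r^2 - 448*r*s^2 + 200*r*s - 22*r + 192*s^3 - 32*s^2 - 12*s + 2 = 20*r^2 - 42*r + 192*s^3 + s^2*(-448*r - 64) + s*(-80*r^2 + 280*r - 12) + 4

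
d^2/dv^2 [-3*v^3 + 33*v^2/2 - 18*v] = 33 - 18*v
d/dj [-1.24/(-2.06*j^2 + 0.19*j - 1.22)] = (0.2356 - 5.1088*j)/(2.06*j^2 - 0.19*j + 1.22)^2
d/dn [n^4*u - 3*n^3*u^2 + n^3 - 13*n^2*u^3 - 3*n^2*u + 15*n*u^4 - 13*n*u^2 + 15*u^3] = 4*n^3*u - 9*n^2*u^2 + 3*n^2 - 26*n*u^3 - 6*n*u + 15*u^4 - 13*u^2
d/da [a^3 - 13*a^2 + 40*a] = 3*a^2 - 26*a + 40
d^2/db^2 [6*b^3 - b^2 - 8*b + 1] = 36*b - 2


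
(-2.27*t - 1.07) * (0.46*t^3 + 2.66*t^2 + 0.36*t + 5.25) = -1.0442*t^4 - 6.5304*t^3 - 3.6634*t^2 - 12.3027*t - 5.6175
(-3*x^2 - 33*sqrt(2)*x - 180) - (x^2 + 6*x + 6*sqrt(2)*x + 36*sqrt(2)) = -4*x^2 - 39*sqrt(2)*x - 6*x - 180 - 36*sqrt(2)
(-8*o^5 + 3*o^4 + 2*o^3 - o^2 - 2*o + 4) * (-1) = 8*o^5 - 3*o^4 - 2*o^3 + o^2 + 2*o - 4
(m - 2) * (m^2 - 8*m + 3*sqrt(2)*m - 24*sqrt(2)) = m^3 - 10*m^2 + 3*sqrt(2)*m^2 - 30*sqrt(2)*m + 16*m + 48*sqrt(2)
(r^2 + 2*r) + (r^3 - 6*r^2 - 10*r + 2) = r^3 - 5*r^2 - 8*r + 2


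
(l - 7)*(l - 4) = l^2 - 11*l + 28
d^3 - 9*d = d*(d - 3)*(d + 3)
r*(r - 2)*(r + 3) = r^3 + r^2 - 6*r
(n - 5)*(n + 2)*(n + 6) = n^3 + 3*n^2 - 28*n - 60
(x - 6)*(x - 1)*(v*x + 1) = v*x^3 - 7*v*x^2 + 6*v*x + x^2 - 7*x + 6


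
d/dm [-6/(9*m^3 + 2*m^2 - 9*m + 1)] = 6*(27*m^2 + 4*m - 9)/(9*m^3 + 2*m^2 - 9*m + 1)^2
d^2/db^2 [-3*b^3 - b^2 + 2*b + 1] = -18*b - 2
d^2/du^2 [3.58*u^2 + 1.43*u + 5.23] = 7.16000000000000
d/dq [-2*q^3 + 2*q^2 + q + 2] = -6*q^2 + 4*q + 1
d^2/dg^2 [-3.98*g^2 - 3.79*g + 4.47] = -7.96000000000000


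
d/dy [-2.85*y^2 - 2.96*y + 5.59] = -5.7*y - 2.96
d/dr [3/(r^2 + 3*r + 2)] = 3*(-2*r - 3)/(r^2 + 3*r + 2)^2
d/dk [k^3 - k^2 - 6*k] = 3*k^2 - 2*k - 6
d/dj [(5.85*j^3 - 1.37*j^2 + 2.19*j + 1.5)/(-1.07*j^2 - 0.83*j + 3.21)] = (-6.2595*j^4 - 9.711*j^3 + 59.8159*j^2 - 5.5854*j + 8.2749)/(1.1449*j^4 + 1.7762*j^3 - 6.1805*j^2 - 5.3286*j + 10.3041)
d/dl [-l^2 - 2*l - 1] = -2*l - 2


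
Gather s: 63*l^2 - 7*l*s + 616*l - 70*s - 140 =63*l^2 + 616*l + s*(-7*l - 70) - 140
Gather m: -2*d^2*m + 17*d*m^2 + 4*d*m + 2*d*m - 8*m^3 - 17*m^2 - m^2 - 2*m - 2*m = -8*m^3 + m^2*(17*d - 18) + m*(-2*d^2 + 6*d - 4)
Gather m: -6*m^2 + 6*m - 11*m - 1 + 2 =-6*m^2 - 5*m + 1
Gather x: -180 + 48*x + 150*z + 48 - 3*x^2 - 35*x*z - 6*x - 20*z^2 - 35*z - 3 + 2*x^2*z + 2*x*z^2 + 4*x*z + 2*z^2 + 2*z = x^2*(2*z - 3) + x*(2*z^2 - 31*z + 42) - 18*z^2 + 117*z - 135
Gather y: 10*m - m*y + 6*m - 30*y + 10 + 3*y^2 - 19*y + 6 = 16*m + 3*y^2 + y*(-m - 49) + 16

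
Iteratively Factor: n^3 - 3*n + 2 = (n - 1)*(n^2 + n - 2) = (n - 1)^2*(n + 2)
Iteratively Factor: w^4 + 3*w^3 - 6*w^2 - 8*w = (w - 2)*(w^3 + 5*w^2 + 4*w) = w*(w - 2)*(w^2 + 5*w + 4) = w*(w - 2)*(w + 1)*(w + 4)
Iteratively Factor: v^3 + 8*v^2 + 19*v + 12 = (v + 3)*(v^2 + 5*v + 4) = (v + 1)*(v + 3)*(v + 4)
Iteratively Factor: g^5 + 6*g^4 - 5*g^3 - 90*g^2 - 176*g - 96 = (g - 4)*(g^4 + 10*g^3 + 35*g^2 + 50*g + 24) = (g - 4)*(g + 3)*(g^3 + 7*g^2 + 14*g + 8) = (g - 4)*(g + 2)*(g + 3)*(g^2 + 5*g + 4) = (g - 4)*(g + 1)*(g + 2)*(g + 3)*(g + 4)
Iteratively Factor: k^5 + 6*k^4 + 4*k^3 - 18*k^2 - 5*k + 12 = (k + 3)*(k^4 + 3*k^3 - 5*k^2 - 3*k + 4) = (k - 1)*(k + 3)*(k^3 + 4*k^2 - k - 4) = (k - 1)^2*(k + 3)*(k^2 + 5*k + 4) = (k - 1)^2*(k + 1)*(k + 3)*(k + 4)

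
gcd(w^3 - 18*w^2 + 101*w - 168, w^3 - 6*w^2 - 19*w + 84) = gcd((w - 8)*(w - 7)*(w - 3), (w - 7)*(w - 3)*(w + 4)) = w^2 - 10*w + 21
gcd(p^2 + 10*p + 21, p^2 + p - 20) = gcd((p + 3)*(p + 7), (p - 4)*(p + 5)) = 1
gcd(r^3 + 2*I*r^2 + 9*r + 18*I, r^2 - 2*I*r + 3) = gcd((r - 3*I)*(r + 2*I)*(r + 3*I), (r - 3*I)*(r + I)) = r - 3*I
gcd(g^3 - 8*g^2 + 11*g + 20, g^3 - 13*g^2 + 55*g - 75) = g - 5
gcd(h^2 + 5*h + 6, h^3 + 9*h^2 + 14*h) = h + 2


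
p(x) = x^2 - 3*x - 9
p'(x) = 2*x - 3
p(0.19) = -9.53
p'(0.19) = -2.62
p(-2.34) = 3.50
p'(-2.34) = -7.68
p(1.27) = -11.20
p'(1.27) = -0.46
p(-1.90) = 0.31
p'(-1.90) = -6.80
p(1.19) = -11.15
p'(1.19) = -0.62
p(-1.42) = -2.72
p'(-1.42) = -5.84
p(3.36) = -7.79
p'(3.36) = 3.72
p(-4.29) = 22.27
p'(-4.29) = -11.58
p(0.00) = -9.00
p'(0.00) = -3.00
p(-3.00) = 9.00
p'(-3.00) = -9.00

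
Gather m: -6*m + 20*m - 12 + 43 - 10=14*m + 21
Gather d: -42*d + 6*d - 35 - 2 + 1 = -36*d - 36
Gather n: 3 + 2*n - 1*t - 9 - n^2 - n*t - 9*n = -n^2 + n*(-t - 7) - t - 6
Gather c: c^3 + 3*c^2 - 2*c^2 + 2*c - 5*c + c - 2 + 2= c^3 + c^2 - 2*c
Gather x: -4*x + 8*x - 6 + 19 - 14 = 4*x - 1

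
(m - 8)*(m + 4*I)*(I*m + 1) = I*m^3 - 3*m^2 - 8*I*m^2 + 24*m + 4*I*m - 32*I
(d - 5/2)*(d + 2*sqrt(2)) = d^2 - 5*d/2 + 2*sqrt(2)*d - 5*sqrt(2)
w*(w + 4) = w^2 + 4*w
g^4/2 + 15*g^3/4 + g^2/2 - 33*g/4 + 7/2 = (g/2 + 1)*(g - 1)*(g - 1/2)*(g + 7)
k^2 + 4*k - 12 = (k - 2)*(k + 6)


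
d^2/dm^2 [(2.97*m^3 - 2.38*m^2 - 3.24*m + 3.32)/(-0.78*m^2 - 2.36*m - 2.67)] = (7.105427357601e-15*m^4 - 25.532556*m^3 - 154.14624*m^2 - 204.191478*m - 30.051892)/(0.474552*m^6 + 4.307472*m^5 + 17.906148*m^4 + 42.633872*m^3 + 61.294122*m^2 + 50.472612*m + 19.034163)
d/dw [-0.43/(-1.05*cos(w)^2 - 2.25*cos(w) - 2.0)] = (0.903*cos(w) + 0.9675)*sin(w)/(1.05*cos(w)^2 + 2.25*cos(w) + 2.0)^2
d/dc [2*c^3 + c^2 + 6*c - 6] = 6*c^2 + 2*c + 6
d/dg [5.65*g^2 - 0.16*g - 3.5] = 11.3*g - 0.16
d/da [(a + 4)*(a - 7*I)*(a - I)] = 3*a^2 + a*(8 - 16*I) - 7 - 32*I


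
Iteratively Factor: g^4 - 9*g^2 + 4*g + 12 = (g - 2)*(g^3 + 2*g^2 - 5*g - 6) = (g - 2)^2*(g^2 + 4*g + 3) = (g - 2)^2*(g + 1)*(g + 3)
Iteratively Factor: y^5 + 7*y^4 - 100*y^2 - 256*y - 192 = (y - 4)*(y^4 + 11*y^3 + 44*y^2 + 76*y + 48) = (y - 4)*(y + 3)*(y^3 + 8*y^2 + 20*y + 16) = (y - 4)*(y + 3)*(y + 4)*(y^2 + 4*y + 4) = (y - 4)*(y + 2)*(y + 3)*(y + 4)*(y + 2)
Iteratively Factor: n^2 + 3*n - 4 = (n - 1)*(n + 4)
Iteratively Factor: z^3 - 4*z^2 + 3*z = (z)*(z^2 - 4*z + 3) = z*(z - 1)*(z - 3)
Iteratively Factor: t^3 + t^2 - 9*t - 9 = (t + 3)*(t^2 - 2*t - 3) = (t - 3)*(t + 3)*(t + 1)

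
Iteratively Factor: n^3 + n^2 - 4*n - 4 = (n - 2)*(n^2 + 3*n + 2) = (n - 2)*(n + 2)*(n + 1)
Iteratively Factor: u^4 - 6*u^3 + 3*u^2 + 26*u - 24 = (u - 1)*(u^3 - 5*u^2 - 2*u + 24) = (u - 4)*(u - 1)*(u^2 - u - 6) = (u - 4)*(u - 3)*(u - 1)*(u + 2)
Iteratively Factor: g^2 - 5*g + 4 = (g - 4)*(g - 1)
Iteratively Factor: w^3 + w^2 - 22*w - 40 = (w - 5)*(w^2 + 6*w + 8) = (w - 5)*(w + 4)*(w + 2)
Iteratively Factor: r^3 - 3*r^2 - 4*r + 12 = (r - 2)*(r^2 - r - 6) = (r - 3)*(r - 2)*(r + 2)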